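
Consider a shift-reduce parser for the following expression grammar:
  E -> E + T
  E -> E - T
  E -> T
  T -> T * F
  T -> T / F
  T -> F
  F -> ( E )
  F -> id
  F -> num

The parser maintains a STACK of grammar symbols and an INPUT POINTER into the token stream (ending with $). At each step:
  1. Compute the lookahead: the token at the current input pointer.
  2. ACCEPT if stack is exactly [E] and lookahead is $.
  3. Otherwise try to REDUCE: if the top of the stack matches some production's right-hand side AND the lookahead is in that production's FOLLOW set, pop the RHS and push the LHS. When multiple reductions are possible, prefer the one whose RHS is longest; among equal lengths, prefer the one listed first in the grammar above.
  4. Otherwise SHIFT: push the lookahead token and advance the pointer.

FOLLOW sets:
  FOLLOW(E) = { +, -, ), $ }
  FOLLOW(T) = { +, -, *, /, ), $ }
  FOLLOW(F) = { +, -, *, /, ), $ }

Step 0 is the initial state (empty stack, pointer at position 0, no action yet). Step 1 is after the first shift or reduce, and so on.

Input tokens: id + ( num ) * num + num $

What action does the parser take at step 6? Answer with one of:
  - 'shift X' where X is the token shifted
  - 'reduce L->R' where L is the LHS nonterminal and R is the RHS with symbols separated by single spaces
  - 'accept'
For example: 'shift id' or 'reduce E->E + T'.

Step 1: shift id. Stack=[id] ptr=1 lookahead=+ remaining=[+ ( num ) * num + num $]
Step 2: reduce F->id. Stack=[F] ptr=1 lookahead=+ remaining=[+ ( num ) * num + num $]
Step 3: reduce T->F. Stack=[T] ptr=1 lookahead=+ remaining=[+ ( num ) * num + num $]
Step 4: reduce E->T. Stack=[E] ptr=1 lookahead=+ remaining=[+ ( num ) * num + num $]
Step 5: shift +. Stack=[E +] ptr=2 lookahead=( remaining=[( num ) * num + num $]
Step 6: shift (. Stack=[E + (] ptr=3 lookahead=num remaining=[num ) * num + num $]

Answer: shift (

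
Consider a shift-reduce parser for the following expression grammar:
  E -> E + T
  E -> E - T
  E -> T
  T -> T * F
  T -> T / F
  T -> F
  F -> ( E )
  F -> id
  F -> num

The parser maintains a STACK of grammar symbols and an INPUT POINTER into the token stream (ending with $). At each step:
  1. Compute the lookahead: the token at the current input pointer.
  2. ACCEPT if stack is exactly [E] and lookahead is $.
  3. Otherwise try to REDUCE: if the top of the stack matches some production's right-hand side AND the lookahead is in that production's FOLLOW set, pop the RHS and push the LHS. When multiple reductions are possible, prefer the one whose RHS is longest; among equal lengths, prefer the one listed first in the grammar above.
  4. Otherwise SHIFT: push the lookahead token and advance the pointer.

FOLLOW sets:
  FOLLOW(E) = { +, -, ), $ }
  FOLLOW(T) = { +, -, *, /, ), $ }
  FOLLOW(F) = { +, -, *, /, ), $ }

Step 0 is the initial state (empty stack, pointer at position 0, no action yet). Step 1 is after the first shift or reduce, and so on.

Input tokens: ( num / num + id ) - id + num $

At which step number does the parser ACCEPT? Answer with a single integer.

Step 1: shift (. Stack=[(] ptr=1 lookahead=num remaining=[num / num + id ) - id + num $]
Step 2: shift num. Stack=[( num] ptr=2 lookahead=/ remaining=[/ num + id ) - id + num $]
Step 3: reduce F->num. Stack=[( F] ptr=2 lookahead=/ remaining=[/ num + id ) - id + num $]
Step 4: reduce T->F. Stack=[( T] ptr=2 lookahead=/ remaining=[/ num + id ) - id + num $]
Step 5: shift /. Stack=[( T /] ptr=3 lookahead=num remaining=[num + id ) - id + num $]
Step 6: shift num. Stack=[( T / num] ptr=4 lookahead=+ remaining=[+ id ) - id + num $]
Step 7: reduce F->num. Stack=[( T / F] ptr=4 lookahead=+ remaining=[+ id ) - id + num $]
Step 8: reduce T->T / F. Stack=[( T] ptr=4 lookahead=+ remaining=[+ id ) - id + num $]
Step 9: reduce E->T. Stack=[( E] ptr=4 lookahead=+ remaining=[+ id ) - id + num $]
Step 10: shift +. Stack=[( E +] ptr=5 lookahead=id remaining=[id ) - id + num $]
Step 11: shift id. Stack=[( E + id] ptr=6 lookahead=) remaining=[) - id + num $]
Step 12: reduce F->id. Stack=[( E + F] ptr=6 lookahead=) remaining=[) - id + num $]
Step 13: reduce T->F. Stack=[( E + T] ptr=6 lookahead=) remaining=[) - id + num $]
Step 14: reduce E->E + T. Stack=[( E] ptr=6 lookahead=) remaining=[) - id + num $]
Step 15: shift ). Stack=[( E )] ptr=7 lookahead=- remaining=[- id + num $]
Step 16: reduce F->( E ). Stack=[F] ptr=7 lookahead=- remaining=[- id + num $]
Step 17: reduce T->F. Stack=[T] ptr=7 lookahead=- remaining=[- id + num $]
Step 18: reduce E->T. Stack=[E] ptr=7 lookahead=- remaining=[- id + num $]
Step 19: shift -. Stack=[E -] ptr=8 lookahead=id remaining=[id + num $]
Step 20: shift id. Stack=[E - id] ptr=9 lookahead=+ remaining=[+ num $]
Step 21: reduce F->id. Stack=[E - F] ptr=9 lookahead=+ remaining=[+ num $]
Step 22: reduce T->F. Stack=[E - T] ptr=9 lookahead=+ remaining=[+ num $]
Step 23: reduce E->E - T. Stack=[E] ptr=9 lookahead=+ remaining=[+ num $]
Step 24: shift +. Stack=[E +] ptr=10 lookahead=num remaining=[num $]
Step 25: shift num. Stack=[E + num] ptr=11 lookahead=$ remaining=[$]
Step 26: reduce F->num. Stack=[E + F] ptr=11 lookahead=$ remaining=[$]
Step 27: reduce T->F. Stack=[E + T] ptr=11 lookahead=$ remaining=[$]
Step 28: reduce E->E + T. Stack=[E] ptr=11 lookahead=$ remaining=[$]
Step 29: accept. Stack=[E] ptr=11 lookahead=$ remaining=[$]

Answer: 29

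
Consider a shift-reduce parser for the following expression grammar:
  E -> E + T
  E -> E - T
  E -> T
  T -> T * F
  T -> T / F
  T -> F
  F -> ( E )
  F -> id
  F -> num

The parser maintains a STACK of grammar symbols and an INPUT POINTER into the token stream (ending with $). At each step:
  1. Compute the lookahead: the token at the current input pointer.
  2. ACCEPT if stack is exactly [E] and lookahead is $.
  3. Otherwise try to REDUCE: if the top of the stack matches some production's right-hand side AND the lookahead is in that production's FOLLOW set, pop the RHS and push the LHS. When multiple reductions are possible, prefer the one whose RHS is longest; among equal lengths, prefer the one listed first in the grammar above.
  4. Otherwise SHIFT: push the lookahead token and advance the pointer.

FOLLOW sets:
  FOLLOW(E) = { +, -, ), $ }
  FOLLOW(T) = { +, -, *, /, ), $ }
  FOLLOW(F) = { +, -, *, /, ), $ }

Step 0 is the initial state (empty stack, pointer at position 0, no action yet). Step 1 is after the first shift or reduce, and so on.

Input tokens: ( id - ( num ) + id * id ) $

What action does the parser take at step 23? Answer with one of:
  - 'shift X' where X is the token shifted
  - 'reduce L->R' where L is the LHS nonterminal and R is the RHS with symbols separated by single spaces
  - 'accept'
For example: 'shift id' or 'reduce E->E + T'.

Step 1: shift (. Stack=[(] ptr=1 lookahead=id remaining=[id - ( num ) + id * id ) $]
Step 2: shift id. Stack=[( id] ptr=2 lookahead=- remaining=[- ( num ) + id * id ) $]
Step 3: reduce F->id. Stack=[( F] ptr=2 lookahead=- remaining=[- ( num ) + id * id ) $]
Step 4: reduce T->F. Stack=[( T] ptr=2 lookahead=- remaining=[- ( num ) + id * id ) $]
Step 5: reduce E->T. Stack=[( E] ptr=2 lookahead=- remaining=[- ( num ) + id * id ) $]
Step 6: shift -. Stack=[( E -] ptr=3 lookahead=( remaining=[( num ) + id * id ) $]
Step 7: shift (. Stack=[( E - (] ptr=4 lookahead=num remaining=[num ) + id * id ) $]
Step 8: shift num. Stack=[( E - ( num] ptr=5 lookahead=) remaining=[) + id * id ) $]
Step 9: reduce F->num. Stack=[( E - ( F] ptr=5 lookahead=) remaining=[) + id * id ) $]
Step 10: reduce T->F. Stack=[( E - ( T] ptr=5 lookahead=) remaining=[) + id * id ) $]
Step 11: reduce E->T. Stack=[( E - ( E] ptr=5 lookahead=) remaining=[) + id * id ) $]
Step 12: shift ). Stack=[( E - ( E )] ptr=6 lookahead=+ remaining=[+ id * id ) $]
Step 13: reduce F->( E ). Stack=[( E - F] ptr=6 lookahead=+ remaining=[+ id * id ) $]
Step 14: reduce T->F. Stack=[( E - T] ptr=6 lookahead=+ remaining=[+ id * id ) $]
Step 15: reduce E->E - T. Stack=[( E] ptr=6 lookahead=+ remaining=[+ id * id ) $]
Step 16: shift +. Stack=[( E +] ptr=7 lookahead=id remaining=[id * id ) $]
Step 17: shift id. Stack=[( E + id] ptr=8 lookahead=* remaining=[* id ) $]
Step 18: reduce F->id. Stack=[( E + F] ptr=8 lookahead=* remaining=[* id ) $]
Step 19: reduce T->F. Stack=[( E + T] ptr=8 lookahead=* remaining=[* id ) $]
Step 20: shift *. Stack=[( E + T *] ptr=9 lookahead=id remaining=[id ) $]
Step 21: shift id. Stack=[( E + T * id] ptr=10 lookahead=) remaining=[) $]
Step 22: reduce F->id. Stack=[( E + T * F] ptr=10 lookahead=) remaining=[) $]
Step 23: reduce T->T * F. Stack=[( E + T] ptr=10 lookahead=) remaining=[) $]

Answer: reduce T->T * F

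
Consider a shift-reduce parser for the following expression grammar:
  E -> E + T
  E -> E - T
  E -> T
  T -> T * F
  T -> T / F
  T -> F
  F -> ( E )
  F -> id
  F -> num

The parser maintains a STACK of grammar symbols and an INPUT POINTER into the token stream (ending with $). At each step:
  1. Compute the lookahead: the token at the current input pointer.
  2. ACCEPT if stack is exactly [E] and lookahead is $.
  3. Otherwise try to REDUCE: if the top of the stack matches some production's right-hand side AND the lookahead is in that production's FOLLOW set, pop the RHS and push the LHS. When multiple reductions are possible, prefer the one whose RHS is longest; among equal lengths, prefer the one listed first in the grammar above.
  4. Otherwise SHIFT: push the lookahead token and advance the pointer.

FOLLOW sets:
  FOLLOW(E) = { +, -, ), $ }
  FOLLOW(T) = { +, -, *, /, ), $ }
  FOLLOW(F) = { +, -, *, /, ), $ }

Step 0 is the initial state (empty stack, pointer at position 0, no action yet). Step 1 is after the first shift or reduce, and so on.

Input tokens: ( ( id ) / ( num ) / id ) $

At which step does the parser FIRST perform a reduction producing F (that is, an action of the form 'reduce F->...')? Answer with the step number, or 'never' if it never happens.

Step 1: shift (. Stack=[(] ptr=1 lookahead=( remaining=[( id ) / ( num ) / id ) $]
Step 2: shift (. Stack=[( (] ptr=2 lookahead=id remaining=[id ) / ( num ) / id ) $]
Step 3: shift id. Stack=[( ( id] ptr=3 lookahead=) remaining=[) / ( num ) / id ) $]
Step 4: reduce F->id. Stack=[( ( F] ptr=3 lookahead=) remaining=[) / ( num ) / id ) $]

Answer: 4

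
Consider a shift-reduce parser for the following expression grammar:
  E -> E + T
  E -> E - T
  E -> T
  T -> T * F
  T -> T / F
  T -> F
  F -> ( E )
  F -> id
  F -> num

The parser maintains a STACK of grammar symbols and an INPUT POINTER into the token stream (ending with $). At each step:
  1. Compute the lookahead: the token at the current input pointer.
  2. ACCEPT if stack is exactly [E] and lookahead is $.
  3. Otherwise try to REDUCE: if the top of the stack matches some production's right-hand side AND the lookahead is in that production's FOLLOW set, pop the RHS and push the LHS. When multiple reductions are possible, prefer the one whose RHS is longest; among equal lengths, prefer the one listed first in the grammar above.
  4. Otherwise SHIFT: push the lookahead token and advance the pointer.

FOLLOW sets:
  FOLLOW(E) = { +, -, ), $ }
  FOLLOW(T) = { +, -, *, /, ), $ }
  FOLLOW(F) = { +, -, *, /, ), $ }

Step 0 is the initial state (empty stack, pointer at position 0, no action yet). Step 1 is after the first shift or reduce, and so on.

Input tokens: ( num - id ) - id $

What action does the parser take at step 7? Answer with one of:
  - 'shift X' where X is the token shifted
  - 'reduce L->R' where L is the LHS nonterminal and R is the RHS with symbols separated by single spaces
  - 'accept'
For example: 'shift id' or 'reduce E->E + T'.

Answer: shift id

Derivation:
Step 1: shift (. Stack=[(] ptr=1 lookahead=num remaining=[num - id ) - id $]
Step 2: shift num. Stack=[( num] ptr=2 lookahead=- remaining=[- id ) - id $]
Step 3: reduce F->num. Stack=[( F] ptr=2 lookahead=- remaining=[- id ) - id $]
Step 4: reduce T->F. Stack=[( T] ptr=2 lookahead=- remaining=[- id ) - id $]
Step 5: reduce E->T. Stack=[( E] ptr=2 lookahead=- remaining=[- id ) - id $]
Step 6: shift -. Stack=[( E -] ptr=3 lookahead=id remaining=[id ) - id $]
Step 7: shift id. Stack=[( E - id] ptr=4 lookahead=) remaining=[) - id $]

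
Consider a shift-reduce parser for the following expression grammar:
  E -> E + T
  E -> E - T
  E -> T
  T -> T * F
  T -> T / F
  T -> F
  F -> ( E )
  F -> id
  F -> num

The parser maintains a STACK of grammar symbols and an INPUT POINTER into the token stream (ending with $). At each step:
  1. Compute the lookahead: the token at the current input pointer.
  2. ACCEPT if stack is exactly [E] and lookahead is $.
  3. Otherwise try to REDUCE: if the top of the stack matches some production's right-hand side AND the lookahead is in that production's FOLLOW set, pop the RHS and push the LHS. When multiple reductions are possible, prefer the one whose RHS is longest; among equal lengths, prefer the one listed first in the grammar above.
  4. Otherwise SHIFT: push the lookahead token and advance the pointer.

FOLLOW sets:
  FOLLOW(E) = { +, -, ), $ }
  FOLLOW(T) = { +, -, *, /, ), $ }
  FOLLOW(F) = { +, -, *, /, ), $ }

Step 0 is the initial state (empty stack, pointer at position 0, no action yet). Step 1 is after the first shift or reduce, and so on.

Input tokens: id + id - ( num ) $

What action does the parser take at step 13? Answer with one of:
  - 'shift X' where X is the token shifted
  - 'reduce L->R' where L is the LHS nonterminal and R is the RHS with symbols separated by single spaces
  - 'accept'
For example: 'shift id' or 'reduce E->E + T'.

Answer: reduce F->num

Derivation:
Step 1: shift id. Stack=[id] ptr=1 lookahead=+ remaining=[+ id - ( num ) $]
Step 2: reduce F->id. Stack=[F] ptr=1 lookahead=+ remaining=[+ id - ( num ) $]
Step 3: reduce T->F. Stack=[T] ptr=1 lookahead=+ remaining=[+ id - ( num ) $]
Step 4: reduce E->T. Stack=[E] ptr=1 lookahead=+ remaining=[+ id - ( num ) $]
Step 5: shift +. Stack=[E +] ptr=2 lookahead=id remaining=[id - ( num ) $]
Step 6: shift id. Stack=[E + id] ptr=3 lookahead=- remaining=[- ( num ) $]
Step 7: reduce F->id. Stack=[E + F] ptr=3 lookahead=- remaining=[- ( num ) $]
Step 8: reduce T->F. Stack=[E + T] ptr=3 lookahead=- remaining=[- ( num ) $]
Step 9: reduce E->E + T. Stack=[E] ptr=3 lookahead=- remaining=[- ( num ) $]
Step 10: shift -. Stack=[E -] ptr=4 lookahead=( remaining=[( num ) $]
Step 11: shift (. Stack=[E - (] ptr=5 lookahead=num remaining=[num ) $]
Step 12: shift num. Stack=[E - ( num] ptr=6 lookahead=) remaining=[) $]
Step 13: reduce F->num. Stack=[E - ( F] ptr=6 lookahead=) remaining=[) $]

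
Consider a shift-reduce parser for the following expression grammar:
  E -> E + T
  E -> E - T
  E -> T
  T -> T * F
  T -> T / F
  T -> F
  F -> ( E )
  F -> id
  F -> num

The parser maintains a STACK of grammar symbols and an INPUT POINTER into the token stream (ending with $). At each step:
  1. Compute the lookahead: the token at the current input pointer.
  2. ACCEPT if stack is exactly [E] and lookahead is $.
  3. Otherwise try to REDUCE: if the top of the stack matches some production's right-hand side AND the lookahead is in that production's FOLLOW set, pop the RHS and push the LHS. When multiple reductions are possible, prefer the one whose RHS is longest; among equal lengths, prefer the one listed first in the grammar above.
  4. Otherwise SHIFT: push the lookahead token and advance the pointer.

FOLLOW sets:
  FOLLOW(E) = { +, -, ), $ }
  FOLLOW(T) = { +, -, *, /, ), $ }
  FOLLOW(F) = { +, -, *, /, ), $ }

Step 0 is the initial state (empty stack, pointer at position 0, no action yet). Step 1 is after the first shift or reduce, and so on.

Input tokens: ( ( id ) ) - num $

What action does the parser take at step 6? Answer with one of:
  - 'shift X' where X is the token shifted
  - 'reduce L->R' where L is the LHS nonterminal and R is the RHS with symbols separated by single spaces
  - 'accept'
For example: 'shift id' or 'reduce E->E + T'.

Answer: reduce E->T

Derivation:
Step 1: shift (. Stack=[(] ptr=1 lookahead=( remaining=[( id ) ) - num $]
Step 2: shift (. Stack=[( (] ptr=2 lookahead=id remaining=[id ) ) - num $]
Step 3: shift id. Stack=[( ( id] ptr=3 lookahead=) remaining=[) ) - num $]
Step 4: reduce F->id. Stack=[( ( F] ptr=3 lookahead=) remaining=[) ) - num $]
Step 5: reduce T->F. Stack=[( ( T] ptr=3 lookahead=) remaining=[) ) - num $]
Step 6: reduce E->T. Stack=[( ( E] ptr=3 lookahead=) remaining=[) ) - num $]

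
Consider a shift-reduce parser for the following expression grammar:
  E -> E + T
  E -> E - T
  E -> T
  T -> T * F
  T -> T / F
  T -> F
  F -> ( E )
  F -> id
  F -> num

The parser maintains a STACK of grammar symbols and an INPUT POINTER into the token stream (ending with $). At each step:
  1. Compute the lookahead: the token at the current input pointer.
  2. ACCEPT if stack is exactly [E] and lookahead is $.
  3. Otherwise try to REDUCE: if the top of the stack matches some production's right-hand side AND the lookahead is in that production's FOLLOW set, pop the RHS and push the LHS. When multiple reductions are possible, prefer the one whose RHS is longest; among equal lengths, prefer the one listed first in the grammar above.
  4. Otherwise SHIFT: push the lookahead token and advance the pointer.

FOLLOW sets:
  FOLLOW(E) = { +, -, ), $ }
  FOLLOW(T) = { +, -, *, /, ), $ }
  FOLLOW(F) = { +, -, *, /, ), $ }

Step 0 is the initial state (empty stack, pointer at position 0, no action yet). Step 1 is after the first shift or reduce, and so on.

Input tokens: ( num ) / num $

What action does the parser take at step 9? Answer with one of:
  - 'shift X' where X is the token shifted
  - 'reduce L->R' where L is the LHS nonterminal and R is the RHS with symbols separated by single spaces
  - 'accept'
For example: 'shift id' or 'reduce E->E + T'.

Step 1: shift (. Stack=[(] ptr=1 lookahead=num remaining=[num ) / num $]
Step 2: shift num. Stack=[( num] ptr=2 lookahead=) remaining=[) / num $]
Step 3: reduce F->num. Stack=[( F] ptr=2 lookahead=) remaining=[) / num $]
Step 4: reduce T->F. Stack=[( T] ptr=2 lookahead=) remaining=[) / num $]
Step 5: reduce E->T. Stack=[( E] ptr=2 lookahead=) remaining=[) / num $]
Step 6: shift ). Stack=[( E )] ptr=3 lookahead=/ remaining=[/ num $]
Step 7: reduce F->( E ). Stack=[F] ptr=3 lookahead=/ remaining=[/ num $]
Step 8: reduce T->F. Stack=[T] ptr=3 lookahead=/ remaining=[/ num $]
Step 9: shift /. Stack=[T /] ptr=4 lookahead=num remaining=[num $]

Answer: shift /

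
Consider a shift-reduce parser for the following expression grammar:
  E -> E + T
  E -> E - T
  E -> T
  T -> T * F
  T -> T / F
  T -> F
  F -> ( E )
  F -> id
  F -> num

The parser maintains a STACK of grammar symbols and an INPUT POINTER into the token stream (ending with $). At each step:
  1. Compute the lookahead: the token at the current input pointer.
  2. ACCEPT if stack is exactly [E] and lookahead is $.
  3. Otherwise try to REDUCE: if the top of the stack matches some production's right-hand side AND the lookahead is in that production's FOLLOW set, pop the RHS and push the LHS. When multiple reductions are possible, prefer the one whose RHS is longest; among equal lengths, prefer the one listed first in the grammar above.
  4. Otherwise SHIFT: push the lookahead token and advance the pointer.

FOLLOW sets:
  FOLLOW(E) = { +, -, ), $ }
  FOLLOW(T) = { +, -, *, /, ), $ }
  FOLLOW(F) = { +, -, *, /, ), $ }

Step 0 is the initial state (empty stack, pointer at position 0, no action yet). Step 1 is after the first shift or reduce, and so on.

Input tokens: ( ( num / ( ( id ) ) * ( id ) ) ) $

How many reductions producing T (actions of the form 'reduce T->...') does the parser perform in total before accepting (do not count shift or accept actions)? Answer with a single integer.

Step 1: shift (. Stack=[(] ptr=1 lookahead=( remaining=[( num / ( ( id ) ) * ( id ) ) ) $]
Step 2: shift (. Stack=[( (] ptr=2 lookahead=num remaining=[num / ( ( id ) ) * ( id ) ) ) $]
Step 3: shift num. Stack=[( ( num] ptr=3 lookahead=/ remaining=[/ ( ( id ) ) * ( id ) ) ) $]
Step 4: reduce F->num. Stack=[( ( F] ptr=3 lookahead=/ remaining=[/ ( ( id ) ) * ( id ) ) ) $]
Step 5: reduce T->F. Stack=[( ( T] ptr=3 lookahead=/ remaining=[/ ( ( id ) ) * ( id ) ) ) $]
Step 6: shift /. Stack=[( ( T /] ptr=4 lookahead=( remaining=[( ( id ) ) * ( id ) ) ) $]
Step 7: shift (. Stack=[( ( T / (] ptr=5 lookahead=( remaining=[( id ) ) * ( id ) ) ) $]
Step 8: shift (. Stack=[( ( T / ( (] ptr=6 lookahead=id remaining=[id ) ) * ( id ) ) ) $]
Step 9: shift id. Stack=[( ( T / ( ( id] ptr=7 lookahead=) remaining=[) ) * ( id ) ) ) $]
Step 10: reduce F->id. Stack=[( ( T / ( ( F] ptr=7 lookahead=) remaining=[) ) * ( id ) ) ) $]
Step 11: reduce T->F. Stack=[( ( T / ( ( T] ptr=7 lookahead=) remaining=[) ) * ( id ) ) ) $]
Step 12: reduce E->T. Stack=[( ( T / ( ( E] ptr=7 lookahead=) remaining=[) ) * ( id ) ) ) $]
Step 13: shift ). Stack=[( ( T / ( ( E )] ptr=8 lookahead=) remaining=[) * ( id ) ) ) $]
Step 14: reduce F->( E ). Stack=[( ( T / ( F] ptr=8 lookahead=) remaining=[) * ( id ) ) ) $]
Step 15: reduce T->F. Stack=[( ( T / ( T] ptr=8 lookahead=) remaining=[) * ( id ) ) ) $]
Step 16: reduce E->T. Stack=[( ( T / ( E] ptr=8 lookahead=) remaining=[) * ( id ) ) ) $]
Step 17: shift ). Stack=[( ( T / ( E )] ptr=9 lookahead=* remaining=[* ( id ) ) ) $]
Step 18: reduce F->( E ). Stack=[( ( T / F] ptr=9 lookahead=* remaining=[* ( id ) ) ) $]
Step 19: reduce T->T / F. Stack=[( ( T] ptr=9 lookahead=* remaining=[* ( id ) ) ) $]
Step 20: shift *. Stack=[( ( T *] ptr=10 lookahead=( remaining=[( id ) ) ) $]
Step 21: shift (. Stack=[( ( T * (] ptr=11 lookahead=id remaining=[id ) ) ) $]
Step 22: shift id. Stack=[( ( T * ( id] ptr=12 lookahead=) remaining=[) ) ) $]
Step 23: reduce F->id. Stack=[( ( T * ( F] ptr=12 lookahead=) remaining=[) ) ) $]
Step 24: reduce T->F. Stack=[( ( T * ( T] ptr=12 lookahead=) remaining=[) ) ) $]
Step 25: reduce E->T. Stack=[( ( T * ( E] ptr=12 lookahead=) remaining=[) ) ) $]
Step 26: shift ). Stack=[( ( T * ( E )] ptr=13 lookahead=) remaining=[) ) $]
Step 27: reduce F->( E ). Stack=[( ( T * F] ptr=13 lookahead=) remaining=[) ) $]
Step 28: reduce T->T * F. Stack=[( ( T] ptr=13 lookahead=) remaining=[) ) $]
Step 29: reduce E->T. Stack=[( ( E] ptr=13 lookahead=) remaining=[) ) $]
Step 30: shift ). Stack=[( ( E )] ptr=14 lookahead=) remaining=[) $]
Step 31: reduce F->( E ). Stack=[( F] ptr=14 lookahead=) remaining=[) $]
Step 32: reduce T->F. Stack=[( T] ptr=14 lookahead=) remaining=[) $]
Step 33: reduce E->T. Stack=[( E] ptr=14 lookahead=) remaining=[) $]
Step 34: shift ). Stack=[( E )] ptr=15 lookahead=$ remaining=[$]
Step 35: reduce F->( E ). Stack=[F] ptr=15 lookahead=$ remaining=[$]
Step 36: reduce T->F. Stack=[T] ptr=15 lookahead=$ remaining=[$]
Step 37: reduce E->T. Stack=[E] ptr=15 lookahead=$ remaining=[$]
Step 38: accept. Stack=[E] ptr=15 lookahead=$ remaining=[$]

Answer: 8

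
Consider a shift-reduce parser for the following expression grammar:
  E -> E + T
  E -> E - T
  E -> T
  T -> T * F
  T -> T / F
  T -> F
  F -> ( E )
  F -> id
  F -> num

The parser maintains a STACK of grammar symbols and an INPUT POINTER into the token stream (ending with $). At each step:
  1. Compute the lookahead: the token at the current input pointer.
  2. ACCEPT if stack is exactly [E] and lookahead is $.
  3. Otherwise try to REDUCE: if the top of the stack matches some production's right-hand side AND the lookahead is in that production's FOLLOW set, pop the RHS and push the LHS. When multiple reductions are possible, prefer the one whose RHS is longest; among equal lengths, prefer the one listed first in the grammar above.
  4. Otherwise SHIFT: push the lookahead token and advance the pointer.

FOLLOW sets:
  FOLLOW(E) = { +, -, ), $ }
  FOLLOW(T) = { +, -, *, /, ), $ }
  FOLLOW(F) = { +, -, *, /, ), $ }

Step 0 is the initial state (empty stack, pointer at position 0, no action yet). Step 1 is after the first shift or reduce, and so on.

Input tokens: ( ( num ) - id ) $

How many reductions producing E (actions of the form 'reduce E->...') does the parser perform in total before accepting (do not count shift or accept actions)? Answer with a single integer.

Step 1: shift (. Stack=[(] ptr=1 lookahead=( remaining=[( num ) - id ) $]
Step 2: shift (. Stack=[( (] ptr=2 lookahead=num remaining=[num ) - id ) $]
Step 3: shift num. Stack=[( ( num] ptr=3 lookahead=) remaining=[) - id ) $]
Step 4: reduce F->num. Stack=[( ( F] ptr=3 lookahead=) remaining=[) - id ) $]
Step 5: reduce T->F. Stack=[( ( T] ptr=3 lookahead=) remaining=[) - id ) $]
Step 6: reduce E->T. Stack=[( ( E] ptr=3 lookahead=) remaining=[) - id ) $]
Step 7: shift ). Stack=[( ( E )] ptr=4 lookahead=- remaining=[- id ) $]
Step 8: reduce F->( E ). Stack=[( F] ptr=4 lookahead=- remaining=[- id ) $]
Step 9: reduce T->F. Stack=[( T] ptr=4 lookahead=- remaining=[- id ) $]
Step 10: reduce E->T. Stack=[( E] ptr=4 lookahead=- remaining=[- id ) $]
Step 11: shift -. Stack=[( E -] ptr=5 lookahead=id remaining=[id ) $]
Step 12: shift id. Stack=[( E - id] ptr=6 lookahead=) remaining=[) $]
Step 13: reduce F->id. Stack=[( E - F] ptr=6 lookahead=) remaining=[) $]
Step 14: reduce T->F. Stack=[( E - T] ptr=6 lookahead=) remaining=[) $]
Step 15: reduce E->E - T. Stack=[( E] ptr=6 lookahead=) remaining=[) $]
Step 16: shift ). Stack=[( E )] ptr=7 lookahead=$ remaining=[$]
Step 17: reduce F->( E ). Stack=[F] ptr=7 lookahead=$ remaining=[$]
Step 18: reduce T->F. Stack=[T] ptr=7 lookahead=$ remaining=[$]
Step 19: reduce E->T. Stack=[E] ptr=7 lookahead=$ remaining=[$]
Step 20: accept. Stack=[E] ptr=7 lookahead=$ remaining=[$]

Answer: 4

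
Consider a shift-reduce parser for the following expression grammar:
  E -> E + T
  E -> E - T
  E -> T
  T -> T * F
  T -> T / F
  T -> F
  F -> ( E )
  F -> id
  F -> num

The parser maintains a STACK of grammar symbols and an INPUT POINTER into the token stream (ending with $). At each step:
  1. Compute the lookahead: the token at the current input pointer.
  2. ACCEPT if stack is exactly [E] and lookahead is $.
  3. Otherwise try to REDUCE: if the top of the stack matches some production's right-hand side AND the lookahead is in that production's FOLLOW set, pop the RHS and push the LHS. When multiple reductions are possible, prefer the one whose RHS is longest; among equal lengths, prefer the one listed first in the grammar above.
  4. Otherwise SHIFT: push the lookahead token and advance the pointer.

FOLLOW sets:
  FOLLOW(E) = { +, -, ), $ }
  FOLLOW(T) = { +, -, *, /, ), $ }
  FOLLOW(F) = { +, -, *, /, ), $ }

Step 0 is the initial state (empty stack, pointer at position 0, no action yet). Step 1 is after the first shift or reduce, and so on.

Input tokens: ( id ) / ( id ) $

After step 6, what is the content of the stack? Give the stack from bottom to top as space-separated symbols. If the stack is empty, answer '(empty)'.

Step 1: shift (. Stack=[(] ptr=1 lookahead=id remaining=[id ) / ( id ) $]
Step 2: shift id. Stack=[( id] ptr=2 lookahead=) remaining=[) / ( id ) $]
Step 3: reduce F->id. Stack=[( F] ptr=2 lookahead=) remaining=[) / ( id ) $]
Step 4: reduce T->F. Stack=[( T] ptr=2 lookahead=) remaining=[) / ( id ) $]
Step 5: reduce E->T. Stack=[( E] ptr=2 lookahead=) remaining=[) / ( id ) $]
Step 6: shift ). Stack=[( E )] ptr=3 lookahead=/ remaining=[/ ( id ) $]

Answer: ( E )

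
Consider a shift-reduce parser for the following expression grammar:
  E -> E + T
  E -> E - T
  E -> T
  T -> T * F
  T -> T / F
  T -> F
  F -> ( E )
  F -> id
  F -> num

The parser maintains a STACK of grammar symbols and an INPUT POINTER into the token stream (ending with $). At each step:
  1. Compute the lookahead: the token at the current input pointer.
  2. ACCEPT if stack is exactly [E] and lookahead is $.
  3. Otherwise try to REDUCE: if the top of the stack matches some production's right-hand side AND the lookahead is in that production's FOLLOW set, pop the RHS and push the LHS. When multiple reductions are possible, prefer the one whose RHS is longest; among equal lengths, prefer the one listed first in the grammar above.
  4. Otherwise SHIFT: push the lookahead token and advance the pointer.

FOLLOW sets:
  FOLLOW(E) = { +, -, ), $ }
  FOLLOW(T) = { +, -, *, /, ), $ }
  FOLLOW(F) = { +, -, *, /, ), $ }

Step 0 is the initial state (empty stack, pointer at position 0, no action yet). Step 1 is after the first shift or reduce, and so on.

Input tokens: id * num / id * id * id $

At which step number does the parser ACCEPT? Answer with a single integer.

Answer: 21

Derivation:
Step 1: shift id. Stack=[id] ptr=1 lookahead=* remaining=[* num / id * id * id $]
Step 2: reduce F->id. Stack=[F] ptr=1 lookahead=* remaining=[* num / id * id * id $]
Step 3: reduce T->F. Stack=[T] ptr=1 lookahead=* remaining=[* num / id * id * id $]
Step 4: shift *. Stack=[T *] ptr=2 lookahead=num remaining=[num / id * id * id $]
Step 5: shift num. Stack=[T * num] ptr=3 lookahead=/ remaining=[/ id * id * id $]
Step 6: reduce F->num. Stack=[T * F] ptr=3 lookahead=/ remaining=[/ id * id * id $]
Step 7: reduce T->T * F. Stack=[T] ptr=3 lookahead=/ remaining=[/ id * id * id $]
Step 8: shift /. Stack=[T /] ptr=4 lookahead=id remaining=[id * id * id $]
Step 9: shift id. Stack=[T / id] ptr=5 lookahead=* remaining=[* id * id $]
Step 10: reduce F->id. Stack=[T / F] ptr=5 lookahead=* remaining=[* id * id $]
Step 11: reduce T->T / F. Stack=[T] ptr=5 lookahead=* remaining=[* id * id $]
Step 12: shift *. Stack=[T *] ptr=6 lookahead=id remaining=[id * id $]
Step 13: shift id. Stack=[T * id] ptr=7 lookahead=* remaining=[* id $]
Step 14: reduce F->id. Stack=[T * F] ptr=7 lookahead=* remaining=[* id $]
Step 15: reduce T->T * F. Stack=[T] ptr=7 lookahead=* remaining=[* id $]
Step 16: shift *. Stack=[T *] ptr=8 lookahead=id remaining=[id $]
Step 17: shift id. Stack=[T * id] ptr=9 lookahead=$ remaining=[$]
Step 18: reduce F->id. Stack=[T * F] ptr=9 lookahead=$ remaining=[$]
Step 19: reduce T->T * F. Stack=[T] ptr=9 lookahead=$ remaining=[$]
Step 20: reduce E->T. Stack=[E] ptr=9 lookahead=$ remaining=[$]
Step 21: accept. Stack=[E] ptr=9 lookahead=$ remaining=[$]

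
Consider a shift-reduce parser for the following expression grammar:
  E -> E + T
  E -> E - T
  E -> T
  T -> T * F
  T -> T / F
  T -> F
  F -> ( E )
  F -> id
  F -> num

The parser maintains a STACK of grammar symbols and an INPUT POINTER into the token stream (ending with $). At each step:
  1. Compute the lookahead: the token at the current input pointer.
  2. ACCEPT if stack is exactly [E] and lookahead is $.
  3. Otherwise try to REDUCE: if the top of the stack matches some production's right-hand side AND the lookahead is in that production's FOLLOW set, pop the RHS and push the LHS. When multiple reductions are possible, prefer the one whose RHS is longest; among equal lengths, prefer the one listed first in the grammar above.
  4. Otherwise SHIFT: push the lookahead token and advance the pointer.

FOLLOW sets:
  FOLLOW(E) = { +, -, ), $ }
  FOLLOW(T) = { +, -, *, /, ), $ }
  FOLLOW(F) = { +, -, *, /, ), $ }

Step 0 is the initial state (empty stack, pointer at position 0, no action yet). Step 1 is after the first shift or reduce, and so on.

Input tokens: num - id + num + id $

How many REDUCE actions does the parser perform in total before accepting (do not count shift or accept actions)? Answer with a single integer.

Step 1: shift num. Stack=[num] ptr=1 lookahead=- remaining=[- id + num + id $]
Step 2: reduce F->num. Stack=[F] ptr=1 lookahead=- remaining=[- id + num + id $]
Step 3: reduce T->F. Stack=[T] ptr=1 lookahead=- remaining=[- id + num + id $]
Step 4: reduce E->T. Stack=[E] ptr=1 lookahead=- remaining=[- id + num + id $]
Step 5: shift -. Stack=[E -] ptr=2 lookahead=id remaining=[id + num + id $]
Step 6: shift id. Stack=[E - id] ptr=3 lookahead=+ remaining=[+ num + id $]
Step 7: reduce F->id. Stack=[E - F] ptr=3 lookahead=+ remaining=[+ num + id $]
Step 8: reduce T->F. Stack=[E - T] ptr=3 lookahead=+ remaining=[+ num + id $]
Step 9: reduce E->E - T. Stack=[E] ptr=3 lookahead=+ remaining=[+ num + id $]
Step 10: shift +. Stack=[E +] ptr=4 lookahead=num remaining=[num + id $]
Step 11: shift num. Stack=[E + num] ptr=5 lookahead=+ remaining=[+ id $]
Step 12: reduce F->num. Stack=[E + F] ptr=5 lookahead=+ remaining=[+ id $]
Step 13: reduce T->F. Stack=[E + T] ptr=5 lookahead=+ remaining=[+ id $]
Step 14: reduce E->E + T. Stack=[E] ptr=5 lookahead=+ remaining=[+ id $]
Step 15: shift +. Stack=[E +] ptr=6 lookahead=id remaining=[id $]
Step 16: shift id. Stack=[E + id] ptr=7 lookahead=$ remaining=[$]
Step 17: reduce F->id. Stack=[E + F] ptr=7 lookahead=$ remaining=[$]
Step 18: reduce T->F. Stack=[E + T] ptr=7 lookahead=$ remaining=[$]
Step 19: reduce E->E + T. Stack=[E] ptr=7 lookahead=$ remaining=[$]
Step 20: accept. Stack=[E] ptr=7 lookahead=$ remaining=[$]

Answer: 12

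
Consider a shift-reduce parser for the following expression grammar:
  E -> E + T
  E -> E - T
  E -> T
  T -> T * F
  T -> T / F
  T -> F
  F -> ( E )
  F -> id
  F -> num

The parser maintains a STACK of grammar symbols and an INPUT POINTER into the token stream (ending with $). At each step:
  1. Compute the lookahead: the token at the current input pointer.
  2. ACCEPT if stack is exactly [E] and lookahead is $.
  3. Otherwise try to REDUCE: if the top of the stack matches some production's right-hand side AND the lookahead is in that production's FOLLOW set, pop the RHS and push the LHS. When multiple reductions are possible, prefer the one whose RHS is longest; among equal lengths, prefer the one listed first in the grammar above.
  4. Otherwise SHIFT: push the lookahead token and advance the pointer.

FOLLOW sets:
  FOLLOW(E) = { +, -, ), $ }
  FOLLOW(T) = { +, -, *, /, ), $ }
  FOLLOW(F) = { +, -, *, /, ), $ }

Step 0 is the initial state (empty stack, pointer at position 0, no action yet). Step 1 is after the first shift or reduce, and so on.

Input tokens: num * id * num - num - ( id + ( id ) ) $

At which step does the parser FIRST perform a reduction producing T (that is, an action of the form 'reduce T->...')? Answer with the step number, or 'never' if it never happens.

Answer: 3

Derivation:
Step 1: shift num. Stack=[num] ptr=1 lookahead=* remaining=[* id * num - num - ( id + ( id ) ) $]
Step 2: reduce F->num. Stack=[F] ptr=1 lookahead=* remaining=[* id * num - num - ( id + ( id ) ) $]
Step 3: reduce T->F. Stack=[T] ptr=1 lookahead=* remaining=[* id * num - num - ( id + ( id ) ) $]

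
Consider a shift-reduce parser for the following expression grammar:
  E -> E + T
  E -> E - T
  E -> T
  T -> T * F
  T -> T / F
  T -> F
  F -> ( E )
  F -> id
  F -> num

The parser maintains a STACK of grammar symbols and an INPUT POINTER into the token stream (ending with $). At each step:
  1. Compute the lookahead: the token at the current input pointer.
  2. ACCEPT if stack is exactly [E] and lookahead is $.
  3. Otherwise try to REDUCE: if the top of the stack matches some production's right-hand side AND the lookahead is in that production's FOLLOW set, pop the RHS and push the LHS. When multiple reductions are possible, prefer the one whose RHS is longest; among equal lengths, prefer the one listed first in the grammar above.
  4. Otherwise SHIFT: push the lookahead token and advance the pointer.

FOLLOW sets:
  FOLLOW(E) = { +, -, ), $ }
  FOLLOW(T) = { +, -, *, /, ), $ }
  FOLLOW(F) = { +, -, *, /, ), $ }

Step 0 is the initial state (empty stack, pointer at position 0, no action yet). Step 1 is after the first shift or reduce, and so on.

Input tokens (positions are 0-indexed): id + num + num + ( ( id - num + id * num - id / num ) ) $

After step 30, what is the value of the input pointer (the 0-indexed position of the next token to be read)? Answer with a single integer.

Answer: 13

Derivation:
Step 1: shift id. Stack=[id] ptr=1 lookahead=+ remaining=[+ num + num + ( ( id - num + id * num - id / num ) ) $]
Step 2: reduce F->id. Stack=[F] ptr=1 lookahead=+ remaining=[+ num + num + ( ( id - num + id * num - id / num ) ) $]
Step 3: reduce T->F. Stack=[T] ptr=1 lookahead=+ remaining=[+ num + num + ( ( id - num + id * num - id / num ) ) $]
Step 4: reduce E->T. Stack=[E] ptr=1 lookahead=+ remaining=[+ num + num + ( ( id - num + id * num - id / num ) ) $]
Step 5: shift +. Stack=[E +] ptr=2 lookahead=num remaining=[num + num + ( ( id - num + id * num - id / num ) ) $]
Step 6: shift num. Stack=[E + num] ptr=3 lookahead=+ remaining=[+ num + ( ( id - num + id * num - id / num ) ) $]
Step 7: reduce F->num. Stack=[E + F] ptr=3 lookahead=+ remaining=[+ num + ( ( id - num + id * num - id / num ) ) $]
Step 8: reduce T->F. Stack=[E + T] ptr=3 lookahead=+ remaining=[+ num + ( ( id - num + id * num - id / num ) ) $]
Step 9: reduce E->E + T. Stack=[E] ptr=3 lookahead=+ remaining=[+ num + ( ( id - num + id * num - id / num ) ) $]
Step 10: shift +. Stack=[E +] ptr=4 lookahead=num remaining=[num + ( ( id - num + id * num - id / num ) ) $]
Step 11: shift num. Stack=[E + num] ptr=5 lookahead=+ remaining=[+ ( ( id - num + id * num - id / num ) ) $]
Step 12: reduce F->num. Stack=[E + F] ptr=5 lookahead=+ remaining=[+ ( ( id - num + id * num - id / num ) ) $]
Step 13: reduce T->F. Stack=[E + T] ptr=5 lookahead=+ remaining=[+ ( ( id - num + id * num - id / num ) ) $]
Step 14: reduce E->E + T. Stack=[E] ptr=5 lookahead=+ remaining=[+ ( ( id - num + id * num - id / num ) ) $]
Step 15: shift +. Stack=[E +] ptr=6 lookahead=( remaining=[( ( id - num + id * num - id / num ) ) $]
Step 16: shift (. Stack=[E + (] ptr=7 lookahead=( remaining=[( id - num + id * num - id / num ) ) $]
Step 17: shift (. Stack=[E + ( (] ptr=8 lookahead=id remaining=[id - num + id * num - id / num ) ) $]
Step 18: shift id. Stack=[E + ( ( id] ptr=9 lookahead=- remaining=[- num + id * num - id / num ) ) $]
Step 19: reduce F->id. Stack=[E + ( ( F] ptr=9 lookahead=- remaining=[- num + id * num - id / num ) ) $]
Step 20: reduce T->F. Stack=[E + ( ( T] ptr=9 lookahead=- remaining=[- num + id * num - id / num ) ) $]
Step 21: reduce E->T. Stack=[E + ( ( E] ptr=9 lookahead=- remaining=[- num + id * num - id / num ) ) $]
Step 22: shift -. Stack=[E + ( ( E -] ptr=10 lookahead=num remaining=[num + id * num - id / num ) ) $]
Step 23: shift num. Stack=[E + ( ( E - num] ptr=11 lookahead=+ remaining=[+ id * num - id / num ) ) $]
Step 24: reduce F->num. Stack=[E + ( ( E - F] ptr=11 lookahead=+ remaining=[+ id * num - id / num ) ) $]
Step 25: reduce T->F. Stack=[E + ( ( E - T] ptr=11 lookahead=+ remaining=[+ id * num - id / num ) ) $]
Step 26: reduce E->E - T. Stack=[E + ( ( E] ptr=11 lookahead=+ remaining=[+ id * num - id / num ) ) $]
Step 27: shift +. Stack=[E + ( ( E +] ptr=12 lookahead=id remaining=[id * num - id / num ) ) $]
Step 28: shift id. Stack=[E + ( ( E + id] ptr=13 lookahead=* remaining=[* num - id / num ) ) $]
Step 29: reduce F->id. Stack=[E + ( ( E + F] ptr=13 lookahead=* remaining=[* num - id / num ) ) $]
Step 30: reduce T->F. Stack=[E + ( ( E + T] ptr=13 lookahead=* remaining=[* num - id / num ) ) $]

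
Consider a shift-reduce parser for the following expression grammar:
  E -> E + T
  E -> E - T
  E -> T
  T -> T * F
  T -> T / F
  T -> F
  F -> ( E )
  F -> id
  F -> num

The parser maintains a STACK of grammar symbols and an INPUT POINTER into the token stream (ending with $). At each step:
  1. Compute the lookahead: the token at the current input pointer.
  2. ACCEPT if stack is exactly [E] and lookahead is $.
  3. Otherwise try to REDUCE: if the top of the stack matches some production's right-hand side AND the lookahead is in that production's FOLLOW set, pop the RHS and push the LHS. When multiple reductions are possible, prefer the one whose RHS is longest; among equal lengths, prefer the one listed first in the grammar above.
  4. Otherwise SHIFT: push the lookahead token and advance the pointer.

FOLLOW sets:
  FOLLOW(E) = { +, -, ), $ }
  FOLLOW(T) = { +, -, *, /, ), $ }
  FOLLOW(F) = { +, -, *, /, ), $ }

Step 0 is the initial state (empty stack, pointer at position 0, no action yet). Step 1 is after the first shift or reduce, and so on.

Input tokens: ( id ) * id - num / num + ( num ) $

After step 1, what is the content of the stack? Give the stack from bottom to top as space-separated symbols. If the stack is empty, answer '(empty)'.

Step 1: shift (. Stack=[(] ptr=1 lookahead=id remaining=[id ) * id - num / num + ( num ) $]

Answer: (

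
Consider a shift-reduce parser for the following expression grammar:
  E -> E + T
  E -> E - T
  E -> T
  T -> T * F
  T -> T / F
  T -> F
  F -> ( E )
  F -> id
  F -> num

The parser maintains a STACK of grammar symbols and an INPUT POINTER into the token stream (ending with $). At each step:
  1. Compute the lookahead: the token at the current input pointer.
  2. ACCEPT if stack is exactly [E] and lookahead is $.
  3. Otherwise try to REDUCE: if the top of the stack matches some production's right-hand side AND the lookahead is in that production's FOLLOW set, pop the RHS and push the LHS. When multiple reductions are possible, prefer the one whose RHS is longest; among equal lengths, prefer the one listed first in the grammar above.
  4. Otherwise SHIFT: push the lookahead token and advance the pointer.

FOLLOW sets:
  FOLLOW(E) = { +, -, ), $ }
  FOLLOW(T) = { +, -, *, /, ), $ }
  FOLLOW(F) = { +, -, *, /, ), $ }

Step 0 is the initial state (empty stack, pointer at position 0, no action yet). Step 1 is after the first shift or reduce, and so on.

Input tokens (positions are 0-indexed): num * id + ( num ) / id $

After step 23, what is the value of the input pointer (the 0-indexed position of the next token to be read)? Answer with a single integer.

Answer: 9

Derivation:
Step 1: shift num. Stack=[num] ptr=1 lookahead=* remaining=[* id + ( num ) / id $]
Step 2: reduce F->num. Stack=[F] ptr=1 lookahead=* remaining=[* id + ( num ) / id $]
Step 3: reduce T->F. Stack=[T] ptr=1 lookahead=* remaining=[* id + ( num ) / id $]
Step 4: shift *. Stack=[T *] ptr=2 lookahead=id remaining=[id + ( num ) / id $]
Step 5: shift id. Stack=[T * id] ptr=3 lookahead=+ remaining=[+ ( num ) / id $]
Step 6: reduce F->id. Stack=[T * F] ptr=3 lookahead=+ remaining=[+ ( num ) / id $]
Step 7: reduce T->T * F. Stack=[T] ptr=3 lookahead=+ remaining=[+ ( num ) / id $]
Step 8: reduce E->T. Stack=[E] ptr=3 lookahead=+ remaining=[+ ( num ) / id $]
Step 9: shift +. Stack=[E +] ptr=4 lookahead=( remaining=[( num ) / id $]
Step 10: shift (. Stack=[E + (] ptr=5 lookahead=num remaining=[num ) / id $]
Step 11: shift num. Stack=[E + ( num] ptr=6 lookahead=) remaining=[) / id $]
Step 12: reduce F->num. Stack=[E + ( F] ptr=6 lookahead=) remaining=[) / id $]
Step 13: reduce T->F. Stack=[E + ( T] ptr=6 lookahead=) remaining=[) / id $]
Step 14: reduce E->T. Stack=[E + ( E] ptr=6 lookahead=) remaining=[) / id $]
Step 15: shift ). Stack=[E + ( E )] ptr=7 lookahead=/ remaining=[/ id $]
Step 16: reduce F->( E ). Stack=[E + F] ptr=7 lookahead=/ remaining=[/ id $]
Step 17: reduce T->F. Stack=[E + T] ptr=7 lookahead=/ remaining=[/ id $]
Step 18: shift /. Stack=[E + T /] ptr=8 lookahead=id remaining=[id $]
Step 19: shift id. Stack=[E + T / id] ptr=9 lookahead=$ remaining=[$]
Step 20: reduce F->id. Stack=[E + T / F] ptr=9 lookahead=$ remaining=[$]
Step 21: reduce T->T / F. Stack=[E + T] ptr=9 lookahead=$ remaining=[$]
Step 22: reduce E->E + T. Stack=[E] ptr=9 lookahead=$ remaining=[$]
Step 23: accept. Stack=[E] ptr=9 lookahead=$ remaining=[$]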